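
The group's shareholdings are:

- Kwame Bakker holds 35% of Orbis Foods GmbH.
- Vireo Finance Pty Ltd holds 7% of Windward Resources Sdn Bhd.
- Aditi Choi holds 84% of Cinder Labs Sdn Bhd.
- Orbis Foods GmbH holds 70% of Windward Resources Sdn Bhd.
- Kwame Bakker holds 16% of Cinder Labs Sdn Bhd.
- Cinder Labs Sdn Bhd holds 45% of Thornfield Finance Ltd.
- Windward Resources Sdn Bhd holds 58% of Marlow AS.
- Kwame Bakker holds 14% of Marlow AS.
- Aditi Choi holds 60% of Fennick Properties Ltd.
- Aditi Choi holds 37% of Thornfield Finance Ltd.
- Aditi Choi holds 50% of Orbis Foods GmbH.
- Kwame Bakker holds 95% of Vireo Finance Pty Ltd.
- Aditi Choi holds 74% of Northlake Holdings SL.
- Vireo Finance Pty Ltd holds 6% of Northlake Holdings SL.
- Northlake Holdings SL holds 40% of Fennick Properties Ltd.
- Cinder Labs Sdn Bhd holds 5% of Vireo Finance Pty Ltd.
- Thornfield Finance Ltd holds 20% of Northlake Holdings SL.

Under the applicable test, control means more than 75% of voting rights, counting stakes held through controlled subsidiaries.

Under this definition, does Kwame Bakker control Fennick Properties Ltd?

No

Kwame holds 95% of Vireo, so Kwame controls Vireo.
Neither Kwame nor any entity Kwame controls holds any voting interest in Fennick.
So Kwame does not control Fennick.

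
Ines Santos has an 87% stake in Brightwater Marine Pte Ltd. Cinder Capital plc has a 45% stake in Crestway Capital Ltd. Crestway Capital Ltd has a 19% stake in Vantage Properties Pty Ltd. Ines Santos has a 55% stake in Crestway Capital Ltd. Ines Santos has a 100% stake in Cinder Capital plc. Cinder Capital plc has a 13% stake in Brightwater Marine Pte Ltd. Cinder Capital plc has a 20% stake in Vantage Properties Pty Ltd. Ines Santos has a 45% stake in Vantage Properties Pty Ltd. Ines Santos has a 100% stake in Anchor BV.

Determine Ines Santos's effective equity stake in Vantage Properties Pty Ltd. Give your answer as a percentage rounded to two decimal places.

84.00%

Ines reaches Vantage along 4 paths.
Via Cinder: 100% × 20% = 20%.
Direct stake: 45% = 45%.
Via Crestway: 55% × 19% = 10.45%.
Via Cinder → Crestway: 100% × 45% × 19% = 8.55%.
Total: 20% + 45% + 10.45% + 8.55% = 84%.
Rounded: 84.00%.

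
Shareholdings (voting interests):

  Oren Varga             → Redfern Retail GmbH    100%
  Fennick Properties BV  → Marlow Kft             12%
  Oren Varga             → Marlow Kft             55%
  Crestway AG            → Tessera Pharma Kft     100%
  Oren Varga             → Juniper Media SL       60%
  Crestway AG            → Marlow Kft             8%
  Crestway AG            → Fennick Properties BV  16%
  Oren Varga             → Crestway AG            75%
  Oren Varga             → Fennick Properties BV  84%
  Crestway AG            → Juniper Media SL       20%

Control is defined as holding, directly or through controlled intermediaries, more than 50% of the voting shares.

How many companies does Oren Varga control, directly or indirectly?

Oren holds 75% of Crestway, so Oren controls Crestway.
Crestway and Oren together hold 16% + 84% = 100% of Fennick, so Oren controls Fennick.
Oren and Crestway together hold 60% + 20% = 80% of Juniper, so Oren controls Juniper.
Oren holds 100% of Redfern, so Oren controls Redfern.
Oren and Crestway and Fennick together hold 55% + 8% + 12% = 75% of Marlow, so Oren controls Marlow.
Crestway holds 100% of Tessera, so Oren controls Tessera.
Oren controls 6 companies.

6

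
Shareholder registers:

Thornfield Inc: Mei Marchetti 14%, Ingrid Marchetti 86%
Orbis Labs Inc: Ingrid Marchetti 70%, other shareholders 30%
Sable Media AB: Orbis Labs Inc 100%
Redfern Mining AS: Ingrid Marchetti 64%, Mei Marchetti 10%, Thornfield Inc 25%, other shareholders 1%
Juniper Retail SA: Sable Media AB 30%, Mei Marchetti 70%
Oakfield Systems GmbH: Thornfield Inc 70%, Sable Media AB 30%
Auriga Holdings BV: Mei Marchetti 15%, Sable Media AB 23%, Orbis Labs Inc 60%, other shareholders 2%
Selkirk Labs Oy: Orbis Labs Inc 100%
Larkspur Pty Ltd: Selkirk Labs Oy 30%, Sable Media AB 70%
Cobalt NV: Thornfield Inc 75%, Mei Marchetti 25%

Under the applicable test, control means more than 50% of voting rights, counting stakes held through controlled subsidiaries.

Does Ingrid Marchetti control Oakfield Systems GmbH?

Ingrid holds 86% of Thornfield, so Ingrid controls Thornfield.
Ingrid holds 70% of Orbis, so Ingrid controls Orbis.
Orbis holds 100% of Sable, so Ingrid controls Sable.
Thornfield and Sable together hold 70% + 30% = 100% of Oakfield, so Ingrid controls Oakfield.

Yes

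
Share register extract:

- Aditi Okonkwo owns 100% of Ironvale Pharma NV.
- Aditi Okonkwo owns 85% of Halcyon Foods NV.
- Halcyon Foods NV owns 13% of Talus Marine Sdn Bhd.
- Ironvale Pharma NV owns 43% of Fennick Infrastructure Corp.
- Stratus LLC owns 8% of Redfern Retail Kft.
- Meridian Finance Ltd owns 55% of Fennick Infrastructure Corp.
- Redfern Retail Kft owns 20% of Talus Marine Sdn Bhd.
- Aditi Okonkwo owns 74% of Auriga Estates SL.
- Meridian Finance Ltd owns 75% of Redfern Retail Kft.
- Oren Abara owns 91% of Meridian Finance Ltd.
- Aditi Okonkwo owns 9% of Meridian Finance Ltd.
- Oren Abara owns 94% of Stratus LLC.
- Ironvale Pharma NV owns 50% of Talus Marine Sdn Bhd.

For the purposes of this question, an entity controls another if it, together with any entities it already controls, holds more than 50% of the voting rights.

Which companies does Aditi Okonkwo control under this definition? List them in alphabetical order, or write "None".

Aditi holds 100% of Ironvale, so Aditi controls Ironvale.
Aditi holds 74% of Auriga, so Aditi controls Auriga.
Aditi holds 85% of Halcyon, so Aditi controls Halcyon.
Ironvale and Halcyon together hold 50% + 13% = 63% of Talus, so Aditi controls Talus.
No other company's threshold is met.

Auriga Estates SL, Halcyon Foods NV, Ironvale Pharma NV, Talus Marine Sdn Bhd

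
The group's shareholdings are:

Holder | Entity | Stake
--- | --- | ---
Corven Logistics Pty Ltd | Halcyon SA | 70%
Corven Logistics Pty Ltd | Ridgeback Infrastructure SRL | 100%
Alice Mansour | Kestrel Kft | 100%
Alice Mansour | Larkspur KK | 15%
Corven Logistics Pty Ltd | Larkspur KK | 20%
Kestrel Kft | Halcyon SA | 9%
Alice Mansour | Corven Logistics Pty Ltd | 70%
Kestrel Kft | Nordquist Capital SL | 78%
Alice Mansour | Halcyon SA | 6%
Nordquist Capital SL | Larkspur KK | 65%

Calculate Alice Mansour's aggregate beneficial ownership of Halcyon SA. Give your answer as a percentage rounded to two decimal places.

64.00%

Alice reaches Halcyon along 3 paths.
Direct stake: 6% = 6%.
Via Kestrel: 100% × 9% = 9%.
Via Corven: 70% × 70% = 49%.
Total: 6% + 9% + 49% = 64%.
Rounded: 64.00%.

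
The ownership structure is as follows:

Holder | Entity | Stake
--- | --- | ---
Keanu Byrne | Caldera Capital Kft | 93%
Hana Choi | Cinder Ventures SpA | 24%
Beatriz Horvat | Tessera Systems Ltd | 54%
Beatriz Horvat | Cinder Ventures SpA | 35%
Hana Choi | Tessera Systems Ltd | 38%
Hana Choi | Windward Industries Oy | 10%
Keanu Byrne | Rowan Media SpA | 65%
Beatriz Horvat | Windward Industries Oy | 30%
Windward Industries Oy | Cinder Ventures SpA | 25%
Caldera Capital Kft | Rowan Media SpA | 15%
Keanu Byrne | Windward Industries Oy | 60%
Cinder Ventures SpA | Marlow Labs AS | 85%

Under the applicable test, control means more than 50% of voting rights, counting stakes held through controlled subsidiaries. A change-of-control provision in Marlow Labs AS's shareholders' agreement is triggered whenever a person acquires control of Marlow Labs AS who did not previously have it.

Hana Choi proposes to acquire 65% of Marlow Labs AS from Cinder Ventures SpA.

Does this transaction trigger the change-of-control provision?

The purchase adds only to Hana's holdings (Cinder's stake shrinks), so Hana is the only person who could newly come to control Marlow.
Hana's largest direct stake is 38% in Tessera, which does not meet the threshold, so Hana controls no company.
Neither Hana nor any entity Hana controls holds any voting interest in Marlow.
So before the transaction, Hana does not control Marlow.
After the purchase, Hana holds 65% of Marlow directly, and Cinder's stake falls to 20%.
Hana holds 65% of Marlow, so Hana controls Marlow.
Hana did not control Marlow before and does after, so the clause is triggered.

Yes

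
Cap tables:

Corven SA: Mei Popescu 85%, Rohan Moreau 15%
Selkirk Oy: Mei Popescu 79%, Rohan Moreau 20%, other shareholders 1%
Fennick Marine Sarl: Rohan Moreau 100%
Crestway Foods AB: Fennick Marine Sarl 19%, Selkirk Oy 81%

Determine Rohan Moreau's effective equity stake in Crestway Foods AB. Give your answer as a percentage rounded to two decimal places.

35.20%

Rohan reaches Crestway along 2 paths.
Via Fennick: 100% × 19% = 19%.
Via Selkirk: 20% × 81% = 16.2%.
Total: 19% + 16.2% = 35.2%.
Rounded: 35.20%.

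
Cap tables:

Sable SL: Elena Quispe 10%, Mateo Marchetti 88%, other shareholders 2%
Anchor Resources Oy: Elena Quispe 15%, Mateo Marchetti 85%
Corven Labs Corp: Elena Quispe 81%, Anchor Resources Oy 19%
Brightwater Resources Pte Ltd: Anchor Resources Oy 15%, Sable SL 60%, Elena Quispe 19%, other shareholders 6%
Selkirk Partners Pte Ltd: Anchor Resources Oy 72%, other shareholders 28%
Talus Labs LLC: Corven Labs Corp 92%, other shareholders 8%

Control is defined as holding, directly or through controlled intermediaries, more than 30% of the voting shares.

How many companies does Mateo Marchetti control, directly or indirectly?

4

Mateo holds 88% of Sable, so Mateo controls Sable.
Mateo holds 85% of Anchor, so Mateo controls Anchor.
Anchor and Sable together hold 15% + 60% = 75% of Brightwater, so Mateo controls Brightwater.
Anchor holds 72% of Selkirk, so Mateo controls Selkirk.
No other company's threshold is met.
Mateo controls 4 companies.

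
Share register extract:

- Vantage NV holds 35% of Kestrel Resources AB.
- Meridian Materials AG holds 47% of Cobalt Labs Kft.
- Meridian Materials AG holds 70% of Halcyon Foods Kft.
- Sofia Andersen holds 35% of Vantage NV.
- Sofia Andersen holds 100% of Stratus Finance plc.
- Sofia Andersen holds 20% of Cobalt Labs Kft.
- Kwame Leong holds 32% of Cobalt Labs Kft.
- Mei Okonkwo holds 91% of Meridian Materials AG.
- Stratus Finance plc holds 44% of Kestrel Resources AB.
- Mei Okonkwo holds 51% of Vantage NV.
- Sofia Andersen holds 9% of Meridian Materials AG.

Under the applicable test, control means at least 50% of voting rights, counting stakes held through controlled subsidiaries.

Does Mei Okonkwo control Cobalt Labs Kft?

No

Mei holds 51% of Vantage, so Mei controls Vantage.
Mei holds 91% of Meridian, so Mei controls Meridian.
Meridian holds 70% of Halcyon, so Mei controls Halcyon.
In Cobalt, Mei's side holds only 47%, not ≥ 50%.
So Mei does not control Cobalt.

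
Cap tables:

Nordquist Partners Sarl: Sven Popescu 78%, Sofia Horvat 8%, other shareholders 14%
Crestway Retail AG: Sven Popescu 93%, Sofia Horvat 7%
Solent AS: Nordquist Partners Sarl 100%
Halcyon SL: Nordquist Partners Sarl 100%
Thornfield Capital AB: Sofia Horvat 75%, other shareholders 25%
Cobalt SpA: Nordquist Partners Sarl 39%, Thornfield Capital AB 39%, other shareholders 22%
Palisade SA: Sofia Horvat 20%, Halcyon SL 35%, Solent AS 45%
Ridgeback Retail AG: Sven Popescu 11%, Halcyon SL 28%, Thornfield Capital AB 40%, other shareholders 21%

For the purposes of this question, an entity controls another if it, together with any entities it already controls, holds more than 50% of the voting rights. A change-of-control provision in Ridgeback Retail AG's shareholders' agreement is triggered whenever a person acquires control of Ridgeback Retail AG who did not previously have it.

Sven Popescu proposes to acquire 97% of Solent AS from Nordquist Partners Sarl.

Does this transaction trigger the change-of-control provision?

No

The purchase adds only to Sven's holdings (Nordquist's stake shrinks), so Sven is the only person who could newly come to control Ridgeback.
Sven holds 78% of Nordquist, so Sven controls Nordquist.
Sven holds 93% of Crestway, so Sven controls Crestway.
Nordquist holds 100% of Solent, so Sven controls Solent.
Nordquist holds 100% of Halcyon, so Sven controls Halcyon.
Halcyon and Solent together hold 35% + 45% = 80% of Palisade, so Sven controls Palisade.
In Ridgeback, Sven's side holds only 11% + 28% = 39%, not > 50%.
So before the transaction, Sven does not control Ridgeback.
After the purchase, Sven holds 97% of Solent directly, and Nordquist's stake falls to 3%.
Nordquist and Sven together hold 3% + 97% = 100% of Solent, so Sven controls Solent.
After the transaction, Sven's side holds 11% + 28% = 39% of Ridgeback, not > 50%, so Sven still does not control Ridgeback.
No new person acquires control, so the clause is not triggered.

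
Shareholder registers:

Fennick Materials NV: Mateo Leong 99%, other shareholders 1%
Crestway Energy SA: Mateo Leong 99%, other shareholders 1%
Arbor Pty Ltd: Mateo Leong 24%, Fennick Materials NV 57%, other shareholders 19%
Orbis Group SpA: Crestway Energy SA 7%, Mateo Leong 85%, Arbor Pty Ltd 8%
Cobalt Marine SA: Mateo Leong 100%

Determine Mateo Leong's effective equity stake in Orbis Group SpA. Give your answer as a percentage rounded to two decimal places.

Mateo reaches Orbis along 4 paths.
Via Crestway: 99% × 7% = 6.93%.
Direct stake: 85% = 85%.
Via Arbor: 24% × 8% = 1.92%.
Via Fennick → Arbor: 99% × 57% × 8% = 4.5144%.
Total: 6.93% + 85% + 1.92% + 4.5144% = 98.3644%.
Rounded: 98.36%.

98.36%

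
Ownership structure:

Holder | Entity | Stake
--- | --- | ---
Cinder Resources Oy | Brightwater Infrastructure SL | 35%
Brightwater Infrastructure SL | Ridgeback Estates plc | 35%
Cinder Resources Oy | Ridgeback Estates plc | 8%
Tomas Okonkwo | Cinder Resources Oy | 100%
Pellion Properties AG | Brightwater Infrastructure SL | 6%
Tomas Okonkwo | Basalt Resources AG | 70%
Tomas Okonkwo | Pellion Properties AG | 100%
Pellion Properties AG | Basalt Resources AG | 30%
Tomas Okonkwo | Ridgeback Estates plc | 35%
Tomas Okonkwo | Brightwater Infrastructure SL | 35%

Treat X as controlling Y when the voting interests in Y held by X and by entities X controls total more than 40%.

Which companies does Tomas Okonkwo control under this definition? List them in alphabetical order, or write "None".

Tomas holds 100% of Pellion, so Tomas controls Pellion.
Tomas holds 100% of Cinder, so Tomas controls Cinder.
Pellion and Tomas together hold 30% + 70% = 100% of Basalt, so Tomas controls Basalt.
Tomas and Pellion and Cinder together hold 35% + 6% + 35% = 76% of Brightwater, so Tomas controls Brightwater.
Tomas and Brightwater and Cinder together hold 35% + 35% + 8% = 78% of Ridgeback, so Tomas controls Ridgeback.

Basalt Resources AG, Brightwater Infrastructure SL, Cinder Resources Oy, Pellion Properties AG, Ridgeback Estates plc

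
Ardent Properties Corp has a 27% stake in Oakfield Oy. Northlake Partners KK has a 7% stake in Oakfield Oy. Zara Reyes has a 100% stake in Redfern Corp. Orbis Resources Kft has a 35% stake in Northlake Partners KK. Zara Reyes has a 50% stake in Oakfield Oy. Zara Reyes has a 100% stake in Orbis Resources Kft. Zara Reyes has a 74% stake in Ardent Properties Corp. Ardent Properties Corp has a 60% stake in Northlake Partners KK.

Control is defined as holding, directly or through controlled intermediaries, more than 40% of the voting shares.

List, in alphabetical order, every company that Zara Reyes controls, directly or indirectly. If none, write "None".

Ardent Properties Corp, Northlake Partners KK, Oakfield Oy, Orbis Resources Kft, Redfern Corp

Zara holds 100% of Orbis, so Zara controls Orbis.
Zara holds 74% of Ardent, so Zara controls Ardent.
Ardent and Orbis together hold 60% + 35% = 95% of Northlake, so Zara controls Northlake.
Ardent and Zara and Northlake together hold 27% + 50% + 7% = 84% of Oakfield, so Zara controls Oakfield.
Zara holds 100% of Redfern, so Zara controls Redfern.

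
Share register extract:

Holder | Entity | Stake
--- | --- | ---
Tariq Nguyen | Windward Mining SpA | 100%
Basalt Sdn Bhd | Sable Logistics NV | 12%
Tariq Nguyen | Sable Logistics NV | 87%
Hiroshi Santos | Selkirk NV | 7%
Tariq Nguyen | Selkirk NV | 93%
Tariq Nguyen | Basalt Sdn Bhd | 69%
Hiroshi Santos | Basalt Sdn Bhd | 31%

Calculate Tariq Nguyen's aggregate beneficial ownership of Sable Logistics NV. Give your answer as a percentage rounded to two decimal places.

95.28%

Tariq reaches Sable along 2 paths.
Via Basalt: 69% × 12% = 8.28%.
Direct stake: 87% = 87%.
Total: 8.28% + 87% = 95.28%.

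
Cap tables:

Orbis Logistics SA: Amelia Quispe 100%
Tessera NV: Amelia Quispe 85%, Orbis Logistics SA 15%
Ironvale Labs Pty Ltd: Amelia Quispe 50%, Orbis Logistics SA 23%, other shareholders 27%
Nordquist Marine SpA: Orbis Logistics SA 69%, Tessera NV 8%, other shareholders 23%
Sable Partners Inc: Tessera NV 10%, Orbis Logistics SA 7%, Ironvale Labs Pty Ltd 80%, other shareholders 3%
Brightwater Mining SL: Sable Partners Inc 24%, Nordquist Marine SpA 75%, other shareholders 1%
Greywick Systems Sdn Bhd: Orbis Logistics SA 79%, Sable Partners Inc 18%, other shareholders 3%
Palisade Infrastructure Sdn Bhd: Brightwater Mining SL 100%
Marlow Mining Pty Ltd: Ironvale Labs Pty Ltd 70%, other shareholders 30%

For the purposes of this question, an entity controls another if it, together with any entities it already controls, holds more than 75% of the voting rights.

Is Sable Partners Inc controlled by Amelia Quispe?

Amelia holds 100% of Orbis, so Amelia controls Orbis.
Amelia and Orbis together hold 85% + 15% = 100% of Tessera, so Amelia controls Tessera.
Orbis and Tessera together hold 69% + 8% = 77% of Nordquist, so Amelia controls Nordquist.
Orbis holds 79% of Greywick, so Amelia controls Greywick.
In Sable, Amelia's side holds only 10% + 7% = 17%, not > 75%.
So Amelia does not control Sable.

No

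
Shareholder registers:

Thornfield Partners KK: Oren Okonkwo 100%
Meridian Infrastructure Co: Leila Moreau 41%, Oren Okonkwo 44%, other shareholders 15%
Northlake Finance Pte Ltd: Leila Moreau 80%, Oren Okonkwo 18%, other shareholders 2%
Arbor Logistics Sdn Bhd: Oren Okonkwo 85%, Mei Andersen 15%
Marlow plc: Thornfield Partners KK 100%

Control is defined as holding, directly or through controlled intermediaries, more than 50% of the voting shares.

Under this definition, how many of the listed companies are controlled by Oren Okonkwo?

Oren holds 100% of Thornfield, so Oren controls Thornfield.
Oren holds 85% of Arbor, so Oren controls Arbor.
Thornfield holds 100% of Marlow, so Oren controls Marlow.
No other company's threshold is met.
Oren controls 3 companies.

3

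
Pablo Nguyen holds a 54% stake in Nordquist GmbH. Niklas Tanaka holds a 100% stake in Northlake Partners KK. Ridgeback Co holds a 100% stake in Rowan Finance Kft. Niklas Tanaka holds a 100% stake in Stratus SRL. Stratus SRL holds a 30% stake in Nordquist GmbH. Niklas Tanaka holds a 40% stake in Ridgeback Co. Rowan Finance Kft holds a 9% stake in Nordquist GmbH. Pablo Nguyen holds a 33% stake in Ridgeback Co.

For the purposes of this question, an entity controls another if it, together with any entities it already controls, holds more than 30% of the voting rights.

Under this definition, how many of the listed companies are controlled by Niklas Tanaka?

5

Niklas holds 40% of Ridgeback, so Niklas controls Ridgeback.
Ridgeback holds 100% of Rowan, so Niklas controls Rowan.
Niklas holds 100% of Northlake, so Niklas controls Northlake.
Niklas holds 100% of Stratus, so Niklas controls Stratus.
Stratus and Rowan together hold 30% + 9% = 39% of Nordquist, so Niklas controls Nordquist.
Niklas controls 5 companies.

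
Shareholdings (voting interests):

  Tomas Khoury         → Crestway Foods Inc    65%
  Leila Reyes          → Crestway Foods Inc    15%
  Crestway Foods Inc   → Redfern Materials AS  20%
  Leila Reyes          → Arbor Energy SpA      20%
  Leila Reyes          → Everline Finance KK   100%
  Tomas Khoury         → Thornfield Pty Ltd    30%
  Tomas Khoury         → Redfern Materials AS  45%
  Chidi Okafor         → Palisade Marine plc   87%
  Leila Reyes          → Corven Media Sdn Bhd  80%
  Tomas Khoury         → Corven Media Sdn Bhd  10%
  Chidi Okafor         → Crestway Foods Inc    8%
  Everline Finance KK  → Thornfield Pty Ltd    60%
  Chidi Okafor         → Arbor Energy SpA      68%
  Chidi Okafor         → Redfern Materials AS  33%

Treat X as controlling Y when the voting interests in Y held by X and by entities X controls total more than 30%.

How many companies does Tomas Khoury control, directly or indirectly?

Tomas holds 65% of Crestway, so Tomas controls Crestway.
Crestway and Tomas together hold 20% + 45% = 65% of Redfern, so Tomas controls Redfern.
No other company's threshold is met.
Tomas controls 2 companies.

2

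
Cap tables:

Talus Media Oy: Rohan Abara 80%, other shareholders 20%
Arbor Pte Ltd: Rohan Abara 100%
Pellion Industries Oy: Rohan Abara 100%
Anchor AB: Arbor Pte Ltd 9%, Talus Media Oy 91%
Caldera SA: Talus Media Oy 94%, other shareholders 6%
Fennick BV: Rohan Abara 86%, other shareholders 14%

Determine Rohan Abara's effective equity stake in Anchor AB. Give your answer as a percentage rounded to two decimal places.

Rohan reaches Anchor along 2 paths.
Via Arbor: 100% × 9% = 9%.
Via Talus: 80% × 91% = 72.8%.
Total: 9% + 72.8% = 81.8%.
Rounded: 81.80%.

81.80%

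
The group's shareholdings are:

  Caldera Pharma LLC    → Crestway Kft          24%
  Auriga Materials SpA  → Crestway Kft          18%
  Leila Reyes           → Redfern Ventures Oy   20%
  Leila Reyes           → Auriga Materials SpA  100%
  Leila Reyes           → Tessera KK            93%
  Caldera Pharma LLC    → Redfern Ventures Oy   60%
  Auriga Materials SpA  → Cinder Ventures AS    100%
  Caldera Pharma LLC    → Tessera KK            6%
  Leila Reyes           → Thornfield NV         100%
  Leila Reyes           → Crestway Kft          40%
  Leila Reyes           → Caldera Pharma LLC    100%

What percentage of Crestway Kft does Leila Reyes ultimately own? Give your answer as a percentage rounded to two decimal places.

82.00%

Leila reaches Crestway along 3 paths.
Via Caldera: 100% × 24% = 24%.
Direct stake: 40% = 40%.
Via Auriga: 100% × 18% = 18%.
Total: 24% + 40% + 18% = 82%.
Rounded: 82.00%.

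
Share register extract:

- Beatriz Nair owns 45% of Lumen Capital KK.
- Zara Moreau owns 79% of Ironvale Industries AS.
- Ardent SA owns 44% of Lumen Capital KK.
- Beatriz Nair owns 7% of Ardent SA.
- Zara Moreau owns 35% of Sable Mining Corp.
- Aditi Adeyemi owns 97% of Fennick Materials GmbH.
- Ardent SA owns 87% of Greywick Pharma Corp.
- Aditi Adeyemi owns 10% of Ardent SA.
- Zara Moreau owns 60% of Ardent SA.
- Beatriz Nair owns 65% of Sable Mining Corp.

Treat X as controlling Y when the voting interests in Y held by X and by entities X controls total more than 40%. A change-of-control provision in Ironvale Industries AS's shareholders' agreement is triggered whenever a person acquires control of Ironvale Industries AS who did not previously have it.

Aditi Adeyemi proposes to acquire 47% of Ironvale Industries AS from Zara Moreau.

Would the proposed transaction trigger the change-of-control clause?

Yes

The purchase adds only to Aditi's holdings (Zara's stake shrinks), so Aditi is the only person who could newly come to control Ironvale.
Aditi holds 97% of Fennick, so Aditi controls Fennick.
Neither Aditi nor any entity Aditi controls holds any voting interest in Ironvale.
So before the transaction, Aditi does not control Ironvale.
After the purchase, Aditi holds 47% of Ironvale directly, and Zara's stake falls to 32%.
Aditi holds 47% of Ironvale, so Aditi controls Ironvale.
Aditi did not control Ironvale before and does after, so the clause is triggered.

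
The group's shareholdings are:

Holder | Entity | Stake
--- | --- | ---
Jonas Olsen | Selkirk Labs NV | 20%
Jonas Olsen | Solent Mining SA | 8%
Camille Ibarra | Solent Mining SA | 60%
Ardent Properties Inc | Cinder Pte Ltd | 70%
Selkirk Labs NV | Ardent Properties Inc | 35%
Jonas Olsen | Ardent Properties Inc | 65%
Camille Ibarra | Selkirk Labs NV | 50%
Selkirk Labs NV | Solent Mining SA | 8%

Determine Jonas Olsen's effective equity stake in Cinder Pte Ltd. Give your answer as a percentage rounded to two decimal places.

50.40%

Jonas reaches Cinder along 2 paths.
Via Ardent: 65% × 70% = 45.5%.
Via Selkirk → Ardent: 20% × 35% × 70% = 4.9%.
Total: 45.5% + 4.9% = 50.4%.
Rounded: 50.40%.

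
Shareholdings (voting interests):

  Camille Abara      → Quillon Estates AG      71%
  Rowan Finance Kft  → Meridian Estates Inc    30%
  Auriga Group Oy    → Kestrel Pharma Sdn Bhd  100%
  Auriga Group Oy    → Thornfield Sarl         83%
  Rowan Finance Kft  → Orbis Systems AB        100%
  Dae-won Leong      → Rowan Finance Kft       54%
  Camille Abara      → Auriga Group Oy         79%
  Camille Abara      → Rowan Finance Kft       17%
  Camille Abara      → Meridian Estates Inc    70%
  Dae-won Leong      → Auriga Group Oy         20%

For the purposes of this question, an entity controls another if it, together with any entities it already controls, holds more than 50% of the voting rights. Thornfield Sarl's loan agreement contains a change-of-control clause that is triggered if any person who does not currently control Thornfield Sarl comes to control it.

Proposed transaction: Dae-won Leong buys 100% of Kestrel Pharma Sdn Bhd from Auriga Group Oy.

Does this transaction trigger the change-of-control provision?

The purchase adds only to Dae-won's holdings (Auriga's stake shrinks), so Dae-won is the only person who could newly come to control Thornfield.
Dae-won holds 54% of Rowan, so Dae-won controls Rowan.
Rowan holds 100% of Orbis, so Dae-won controls Orbis.
Neither Dae-won nor any entity Dae-won controls holds any voting interest in Thornfield.
So before the transaction, Dae-won does not control Thornfield.
After the purchase, Dae-won holds 100% of Kestrel directly, and Auriga's stake falls to 0%.
Dae-won holds 100% of Kestrel, so Dae-won controls Kestrel.
After the transaction, neither Dae-won nor any entity Dae-won controls holds a voting interest in Thornfield, so Dae-won still does not control it.
No new person acquires control, so the clause is not triggered.

No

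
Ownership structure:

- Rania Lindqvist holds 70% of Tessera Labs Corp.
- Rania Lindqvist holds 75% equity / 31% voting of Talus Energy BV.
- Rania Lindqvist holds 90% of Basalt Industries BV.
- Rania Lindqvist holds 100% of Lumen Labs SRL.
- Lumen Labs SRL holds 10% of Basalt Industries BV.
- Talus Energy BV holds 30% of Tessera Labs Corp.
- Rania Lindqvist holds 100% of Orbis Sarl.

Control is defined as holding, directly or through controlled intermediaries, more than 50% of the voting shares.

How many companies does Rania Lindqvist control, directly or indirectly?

4

Rania holds 100% of Lumen, so Rania controls Lumen.
Rania holds 100% of Orbis, so Rania controls Orbis.
Lumen and Rania together hold 10% + 90% = 100% of Basalt, so Rania controls Basalt.
Rania holds 70% of Tessera, so Rania controls Tessera.
No other company's threshold is met.
Rania controls 4 companies.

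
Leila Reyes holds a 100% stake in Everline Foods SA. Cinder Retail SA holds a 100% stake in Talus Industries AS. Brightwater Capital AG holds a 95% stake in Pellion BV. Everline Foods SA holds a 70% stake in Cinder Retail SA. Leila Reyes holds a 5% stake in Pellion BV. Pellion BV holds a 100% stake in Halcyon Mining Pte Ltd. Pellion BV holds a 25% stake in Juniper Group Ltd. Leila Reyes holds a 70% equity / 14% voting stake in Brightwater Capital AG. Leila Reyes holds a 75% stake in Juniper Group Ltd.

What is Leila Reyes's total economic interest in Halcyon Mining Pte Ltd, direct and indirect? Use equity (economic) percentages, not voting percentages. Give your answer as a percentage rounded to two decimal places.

71.50%

Leila reaches Halcyon along 2 paths.
Via Pellion: 5% × 100% = 5%.
Via Brightwater → Pellion: 70% × 95% × 100% = 66.5%.
Total: 5% + 66.5% = 71.5%.
Rounded: 71.50%.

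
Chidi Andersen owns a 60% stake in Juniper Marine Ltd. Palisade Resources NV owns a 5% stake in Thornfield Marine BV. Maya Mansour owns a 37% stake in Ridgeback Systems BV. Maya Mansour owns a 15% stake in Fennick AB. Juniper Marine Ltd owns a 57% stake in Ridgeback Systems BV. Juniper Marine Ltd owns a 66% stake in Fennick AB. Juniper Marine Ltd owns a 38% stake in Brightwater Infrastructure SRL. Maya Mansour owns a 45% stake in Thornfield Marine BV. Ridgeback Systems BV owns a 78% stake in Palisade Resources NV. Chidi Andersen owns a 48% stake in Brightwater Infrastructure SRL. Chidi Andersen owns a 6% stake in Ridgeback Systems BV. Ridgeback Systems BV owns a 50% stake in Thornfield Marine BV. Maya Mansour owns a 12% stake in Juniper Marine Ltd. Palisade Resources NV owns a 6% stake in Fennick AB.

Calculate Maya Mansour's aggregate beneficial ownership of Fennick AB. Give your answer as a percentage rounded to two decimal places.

24.97%

Maya reaches Fennick along 4 paths.
Via Juniper: 12% × 66% = 7.92%.
Direct stake: 15% = 15%.
Via Juniper → Ridgeback → Palisade: 12% × 57% × 78% × 6% = 0.320112%.
Via Ridgeback → Palisade: 37% × 78% × 6% = 1.7316%.
Total: 7.92% + 15% + 0.320112% + 1.7316% = 24.971712%.
Rounded: 24.97%.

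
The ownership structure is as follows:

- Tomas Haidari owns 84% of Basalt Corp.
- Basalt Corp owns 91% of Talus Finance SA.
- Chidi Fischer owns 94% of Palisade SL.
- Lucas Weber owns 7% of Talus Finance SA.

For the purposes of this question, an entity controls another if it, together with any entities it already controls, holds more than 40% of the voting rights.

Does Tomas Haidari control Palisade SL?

No

Tomas holds 84% of Basalt, so Tomas controls Basalt.
Basalt holds 91% of Talus, so Tomas controls Talus.
Neither Tomas nor any entity Tomas controls holds any voting interest in Palisade.
So Tomas does not control Palisade.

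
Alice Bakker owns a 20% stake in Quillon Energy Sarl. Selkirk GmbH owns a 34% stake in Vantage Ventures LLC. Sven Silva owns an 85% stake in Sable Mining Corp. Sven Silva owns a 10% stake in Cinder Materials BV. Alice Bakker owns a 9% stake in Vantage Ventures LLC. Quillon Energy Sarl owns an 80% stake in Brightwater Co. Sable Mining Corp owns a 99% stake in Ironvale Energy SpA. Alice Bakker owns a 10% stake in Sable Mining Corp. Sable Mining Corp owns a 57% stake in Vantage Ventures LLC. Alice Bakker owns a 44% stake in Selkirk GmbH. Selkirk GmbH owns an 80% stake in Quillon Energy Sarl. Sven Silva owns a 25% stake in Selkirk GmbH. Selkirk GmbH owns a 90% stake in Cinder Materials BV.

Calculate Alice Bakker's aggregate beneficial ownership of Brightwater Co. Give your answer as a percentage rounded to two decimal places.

44.16%

Alice reaches Brightwater along 2 paths.
Via Quillon: 20% × 80% = 16%.
Via Selkirk → Quillon: 44% × 80% × 80% = 28.16%.
Total: 16% + 28.16% = 44.16%.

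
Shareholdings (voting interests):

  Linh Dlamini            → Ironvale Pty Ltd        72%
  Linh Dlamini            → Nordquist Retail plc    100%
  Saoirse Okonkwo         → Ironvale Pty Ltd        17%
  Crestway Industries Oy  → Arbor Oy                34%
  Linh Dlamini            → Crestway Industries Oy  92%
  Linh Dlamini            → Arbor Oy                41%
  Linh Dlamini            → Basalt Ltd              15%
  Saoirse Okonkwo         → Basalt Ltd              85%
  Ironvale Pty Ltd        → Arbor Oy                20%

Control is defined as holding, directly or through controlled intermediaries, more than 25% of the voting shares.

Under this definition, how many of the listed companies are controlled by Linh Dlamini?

Linh holds 100% of Nordquist, so Linh controls Nordquist.
Linh holds 92% of Crestway, so Linh controls Crestway.
Linh holds 72% of Ironvale, so Linh controls Ironvale.
Crestway and Linh and Ironvale together hold 34% + 41% + 20% = 95% of Arbor, so Linh controls Arbor.
No other company's threshold is met.
Linh controls 4 companies.

4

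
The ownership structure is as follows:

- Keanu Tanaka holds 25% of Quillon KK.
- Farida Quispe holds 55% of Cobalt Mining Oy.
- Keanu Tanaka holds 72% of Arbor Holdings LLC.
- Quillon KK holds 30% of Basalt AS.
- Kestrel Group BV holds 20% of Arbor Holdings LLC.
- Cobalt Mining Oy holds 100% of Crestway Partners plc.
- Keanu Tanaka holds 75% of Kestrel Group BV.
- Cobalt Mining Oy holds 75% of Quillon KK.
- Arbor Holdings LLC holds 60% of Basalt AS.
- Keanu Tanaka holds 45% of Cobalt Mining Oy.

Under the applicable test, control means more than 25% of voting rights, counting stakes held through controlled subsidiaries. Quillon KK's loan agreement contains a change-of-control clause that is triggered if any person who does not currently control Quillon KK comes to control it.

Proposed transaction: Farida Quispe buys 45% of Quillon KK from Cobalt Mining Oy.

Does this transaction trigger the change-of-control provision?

The purchase adds only to Farida's holdings (Cobalt's stake shrinks), so Farida is the only person who could newly come to control Quillon.
Farida holds 55% of Cobalt, so Farida controls Cobalt.
Cobalt holds 75% of Quillon, so Farida controls Quillon.
So Farida already controls Quillon before the transaction.
After the purchase, Farida holds 45% of Quillon directly, and Cobalt's stake falls to 30%.
Farida controlled Quillon already, so this is not a new person acquiring control; every other person's position is unchanged or reduced.
No new person acquires control, so the clause is not triggered.

No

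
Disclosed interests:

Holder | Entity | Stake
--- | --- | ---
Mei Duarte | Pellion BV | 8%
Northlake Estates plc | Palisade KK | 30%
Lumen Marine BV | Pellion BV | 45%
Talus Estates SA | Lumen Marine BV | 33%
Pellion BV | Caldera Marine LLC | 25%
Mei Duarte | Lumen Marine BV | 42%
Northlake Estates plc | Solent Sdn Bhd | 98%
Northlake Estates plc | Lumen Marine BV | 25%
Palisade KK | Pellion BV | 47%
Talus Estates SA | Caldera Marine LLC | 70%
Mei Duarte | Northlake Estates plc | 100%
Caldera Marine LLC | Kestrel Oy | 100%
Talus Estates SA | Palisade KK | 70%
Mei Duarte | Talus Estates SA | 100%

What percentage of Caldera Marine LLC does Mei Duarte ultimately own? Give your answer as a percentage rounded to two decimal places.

95.00%

Mei reaches Caldera along 7 paths.
Via Talus: 100% × 70% = 70%.
Via Pellion: 8% × 25% = 2%.
Via Northlake → Palisade → Pellion: 100% × 30% × 47% × 25% = 3.525%.
Via Talus → Palisade → Pellion: 100% × 70% × 47% × 25% = 8.225%.
Via Talus → Lumen → Pellion: 100% × 33% × 45% × 25% = 3.7125%.
Via Northlake → Lumen → Pellion: 100% × 25% × 45% × 25% = 2.8125%.
Via Lumen → Pellion: 42% × 45% × 25% = 4.725%.
Total: 70% + 2% + 3.525% + 8.225% + 3.7125% + 2.8125% + 4.725% = 95%.
Rounded: 95.00%.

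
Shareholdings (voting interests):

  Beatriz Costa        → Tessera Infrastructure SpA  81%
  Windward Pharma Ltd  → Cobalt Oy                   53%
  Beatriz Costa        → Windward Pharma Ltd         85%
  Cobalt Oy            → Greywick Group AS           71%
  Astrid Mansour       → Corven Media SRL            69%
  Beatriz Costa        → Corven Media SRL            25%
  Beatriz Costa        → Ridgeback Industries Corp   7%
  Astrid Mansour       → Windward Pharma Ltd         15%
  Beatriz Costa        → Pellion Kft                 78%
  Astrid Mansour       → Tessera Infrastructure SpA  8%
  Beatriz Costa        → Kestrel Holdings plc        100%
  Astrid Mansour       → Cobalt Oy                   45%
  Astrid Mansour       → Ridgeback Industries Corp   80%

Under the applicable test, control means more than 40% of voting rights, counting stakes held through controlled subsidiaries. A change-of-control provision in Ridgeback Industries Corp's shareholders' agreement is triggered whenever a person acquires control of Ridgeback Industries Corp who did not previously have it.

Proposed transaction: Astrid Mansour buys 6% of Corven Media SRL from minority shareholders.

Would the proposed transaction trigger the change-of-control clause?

No

The purchase changes only Astrid's holdings, so Astrid is the only person who could newly come to control Ridgeback.
Astrid holds 80% of Ridgeback, so Astrid controls Ridgeback.
So Astrid already controls Ridgeback before the transaction.
After the purchase, Astrid's direct stake in Corven rises to 69% + 6% = 75%.
Astrid controlled Ridgeback already, so this is not a new person acquiring control; every other person's position is unchanged or reduced.
No new person acquires control, so the clause is not triggered.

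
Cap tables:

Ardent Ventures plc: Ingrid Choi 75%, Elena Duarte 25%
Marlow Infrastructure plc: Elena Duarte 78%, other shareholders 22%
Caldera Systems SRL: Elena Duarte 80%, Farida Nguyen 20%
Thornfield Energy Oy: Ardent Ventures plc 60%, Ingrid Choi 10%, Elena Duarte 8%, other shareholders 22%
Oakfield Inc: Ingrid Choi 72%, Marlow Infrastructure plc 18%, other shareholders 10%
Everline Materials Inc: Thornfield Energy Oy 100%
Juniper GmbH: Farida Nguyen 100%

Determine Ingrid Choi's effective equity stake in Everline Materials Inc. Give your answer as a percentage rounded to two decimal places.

55.00%

Ingrid reaches Everline along 2 paths.
Via Ardent → Thornfield: 75% × 60% × 100% = 45%.
Via Thornfield: 10% × 100% = 10%.
Total: 45% + 10% = 55%.
Rounded: 55.00%.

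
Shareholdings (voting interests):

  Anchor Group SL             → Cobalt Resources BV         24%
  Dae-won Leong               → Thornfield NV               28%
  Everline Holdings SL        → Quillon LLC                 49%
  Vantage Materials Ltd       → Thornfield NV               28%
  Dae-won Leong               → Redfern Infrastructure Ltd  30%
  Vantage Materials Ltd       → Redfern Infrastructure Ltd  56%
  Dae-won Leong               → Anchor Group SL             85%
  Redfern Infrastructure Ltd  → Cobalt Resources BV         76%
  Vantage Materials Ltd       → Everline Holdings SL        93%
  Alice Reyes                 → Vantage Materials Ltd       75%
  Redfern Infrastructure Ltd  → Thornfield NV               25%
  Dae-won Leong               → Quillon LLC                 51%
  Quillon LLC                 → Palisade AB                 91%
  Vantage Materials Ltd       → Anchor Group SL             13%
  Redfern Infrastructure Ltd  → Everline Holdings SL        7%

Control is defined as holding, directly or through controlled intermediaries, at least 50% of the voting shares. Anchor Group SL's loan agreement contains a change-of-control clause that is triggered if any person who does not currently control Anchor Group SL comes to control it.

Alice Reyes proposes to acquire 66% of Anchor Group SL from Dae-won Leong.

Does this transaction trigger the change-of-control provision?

The purchase adds only to Alice's holdings (Dae-won's stake shrinks), so Alice is the only person who could newly come to control Anchor.
Alice holds 75% of Vantage, so Alice controls Vantage.
Vantage holds 56% of Redfern, so Alice controls Redfern.
Redfern and Vantage together hold 7% + 93% = 100% of Everline, so Alice controls Everline.
Redfern and Vantage together hold 25% + 28% = 53% of Thornfield, so Alice controls Thornfield.
Redfern holds 76% of Cobalt, so Alice controls Cobalt.
In Anchor, Alice's side holds only 13%, not ≥ 50%.
So before the transaction, Alice does not control Anchor.
After the purchase, Alice holds 66% of Anchor directly, and Dae-won's stake falls to 19%.
Vantage and Alice together hold 13% + 66% = 79% of Anchor, so Alice controls Anchor.
Alice did not control Anchor before and does after, so the clause is triggered.

Yes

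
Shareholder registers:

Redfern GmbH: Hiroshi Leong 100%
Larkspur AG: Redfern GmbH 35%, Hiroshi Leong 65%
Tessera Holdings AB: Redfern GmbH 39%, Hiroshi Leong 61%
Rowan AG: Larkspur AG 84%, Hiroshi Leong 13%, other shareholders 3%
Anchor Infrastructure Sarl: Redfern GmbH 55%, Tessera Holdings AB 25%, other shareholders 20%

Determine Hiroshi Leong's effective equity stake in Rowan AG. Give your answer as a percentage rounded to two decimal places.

97.00%

Hiroshi reaches Rowan along 3 paths.
Via Redfern → Larkspur: 100% × 35% × 84% = 29.4%.
Via Larkspur: 65% × 84% = 54.6%.
Direct stake: 13% = 13%.
Total: 29.4% + 54.6% + 13% = 97%.
Rounded: 97.00%.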